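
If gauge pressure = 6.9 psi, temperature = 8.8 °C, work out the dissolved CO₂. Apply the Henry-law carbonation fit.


vols = (P + 14.695)·(0.01821 + 0.09011·e^(−0.04·T))
vols = (6.9 + 14.695)·(0.01821 + 0.09011·e^(−0.04·8.8))

1.7618 volumes


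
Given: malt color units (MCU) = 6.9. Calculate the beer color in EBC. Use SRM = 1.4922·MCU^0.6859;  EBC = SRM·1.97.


SRM = 1.4922·6.9^0.6859 = 5.6130
EBC = 5.6130·1.97

11.0576 EBC


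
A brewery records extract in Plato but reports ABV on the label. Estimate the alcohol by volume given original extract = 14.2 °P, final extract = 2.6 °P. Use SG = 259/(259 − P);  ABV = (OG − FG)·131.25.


OG = 259/(259 − 14.2) = 1.0580
FG = 259/(259 − 2.6) = 1.0101
ABV = (1.0580 − 1.0101)·131.25

6.2824 % ABV


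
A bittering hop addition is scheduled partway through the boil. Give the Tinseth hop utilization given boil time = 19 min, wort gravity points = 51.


U = 1.65·0.000125^(GP/1000) · (1 − e^(−0.04·t))/4.15
bigness = 1.65·0.000125^(51/1000) = 1.0433
boil_factor = (1 − e^(−0.04·19))/4.15 = 0.1283
U = 1.0433 · 0.1283

0.1338


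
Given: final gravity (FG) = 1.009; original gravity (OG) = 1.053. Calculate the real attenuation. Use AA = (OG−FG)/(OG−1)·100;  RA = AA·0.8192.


AA = (1.053 − 1.009)/(1.053 − 1)·100 = 83.0189
RA = 83.0189·0.8192

68.0091 %


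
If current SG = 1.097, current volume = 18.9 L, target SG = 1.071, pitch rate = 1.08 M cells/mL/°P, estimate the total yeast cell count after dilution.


V_w = V·((SG_c−1)/(SG_t−1)−1);  °P = 259 − 259/SG_t;  cells = rate·(V+V_w)·°P
V_w = 18.9·((1.097−1)/(1.071−1)−1) = 6.9211
V_final = 18.9 + 6.9211 = 25.8211
°P = 259 − 259/1.071 = 17.1699
cells = 1.08·25.8211·17.1699

478.8148 billion cells


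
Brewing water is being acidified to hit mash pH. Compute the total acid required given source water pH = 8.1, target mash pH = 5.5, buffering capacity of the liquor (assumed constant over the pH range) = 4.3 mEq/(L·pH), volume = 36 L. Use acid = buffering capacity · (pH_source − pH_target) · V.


acid = 4.3 · (8.1 − 5.5) · 36

402.4800 mEq


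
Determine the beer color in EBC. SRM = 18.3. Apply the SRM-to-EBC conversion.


EBC = SRM · 1.97
EBC = 18.3 · 1.97

36.0510 EBC


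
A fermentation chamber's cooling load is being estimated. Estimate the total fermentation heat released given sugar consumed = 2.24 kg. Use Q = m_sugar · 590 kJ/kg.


Q = 2.24 · 590

1321.6000 kJ


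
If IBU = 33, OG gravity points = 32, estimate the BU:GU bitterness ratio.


BU:GU = IBU / OG_points
BU:GU = 33 / 32

1.0312


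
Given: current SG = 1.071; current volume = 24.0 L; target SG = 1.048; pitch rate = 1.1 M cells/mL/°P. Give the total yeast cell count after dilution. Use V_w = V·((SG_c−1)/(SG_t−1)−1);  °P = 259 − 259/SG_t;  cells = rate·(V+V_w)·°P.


V_w = 24.0·((1.071−1)/(1.048−1)−1) = 11.5000
V_final = 24.0 + 11.5000 = 35.5000
°P = 259 − 259/1.048 = 11.8626
cells = 1.1·35.5000·11.8626

463.2344 billion cells


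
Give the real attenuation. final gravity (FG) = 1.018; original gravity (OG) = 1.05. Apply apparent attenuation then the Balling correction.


AA = (OG−FG)/(OG−1)·100;  RA = AA·0.8192
AA = (1.05 − 1.018)/(1.05 − 1)·100 = 64.0000
RA = 64.0000·0.8192

52.4288 %


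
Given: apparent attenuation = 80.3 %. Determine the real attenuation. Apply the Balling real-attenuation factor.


RA = AA · 0.8192
RA = 80.3 · 0.8192

65.7818 %


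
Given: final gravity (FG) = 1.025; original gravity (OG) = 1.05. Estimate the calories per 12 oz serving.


ABW = (OG−FG)·131.25·0.79/FG;  °P = 259 − 259/SG (for OG→OE and FG→AE);  RE = 0.1808·OE + 0.8192·AE;  Cal = (6.9·ABW + 4·(RE−0.1))·FG·3.55
ABW = (1.05 − 1.025)·131.25·0.79/1.025 = 2.5290
OE = 259 − 259/1.05 = 12.3333 °P
AE = 259 − 259/1.025 = 6.3171 °P
RE = 0.1808·12.3333 + 0.8192·6.3171 = 7.4048 °P
Cal = (6.9·2.5290 + 4·(7.4048−0.1))·1.025·3.55

169.8172 kcal


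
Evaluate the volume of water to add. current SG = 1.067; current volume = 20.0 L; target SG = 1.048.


V_water = V·((SG_curr − 1)/(SG_target − 1) − 1)
V_water = 20.0·((1.067 − 1)/(1.048 − 1) − 1)

7.9167 L


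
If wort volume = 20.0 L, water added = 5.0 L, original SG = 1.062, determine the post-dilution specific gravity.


SG_new = 1 + (SG_old − 1)·V_old/(V_old + V_water)
pts = (1.062 − 1)·1000·20.0/(20.0 + 5.0) = 49.6000
SG_new = 1 + 49.6000/1000

1.0496


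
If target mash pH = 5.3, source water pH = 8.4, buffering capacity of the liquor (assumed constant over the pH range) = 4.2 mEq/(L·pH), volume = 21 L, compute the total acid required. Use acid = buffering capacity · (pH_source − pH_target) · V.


acid = 4.2 · (8.4 − 5.3) · 21

273.4200 mEq


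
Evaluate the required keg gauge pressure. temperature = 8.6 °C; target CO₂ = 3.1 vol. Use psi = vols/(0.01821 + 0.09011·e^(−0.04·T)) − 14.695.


psi = 3.1/(0.01821 + 0.09011·e^(−0.04·8.6)) − 14.695

23.0677 psi


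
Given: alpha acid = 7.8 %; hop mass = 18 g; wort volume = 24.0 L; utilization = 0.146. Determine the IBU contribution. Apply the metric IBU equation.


IBU = (α/100)·mass·U·1000 / V
IBU = (7.8/100)·18·0.146·1000 / 24.0

8.5410 IBU


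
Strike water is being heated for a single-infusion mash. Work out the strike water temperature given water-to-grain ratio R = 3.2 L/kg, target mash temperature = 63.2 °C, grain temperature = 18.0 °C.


T_strike = (0.41/R)·(T_mash − T_grain) + T_mash
T_strike = (0.41/3.2)·(63.2 − 18.0) + 63.2

68.9913 °C


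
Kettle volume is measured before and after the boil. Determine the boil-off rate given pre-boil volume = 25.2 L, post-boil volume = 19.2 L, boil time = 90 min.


rate = (V_pre − V_post) / (t_min/60)
rate = (25.2 − 19.2) / (90/60)

4.0000 L/hr


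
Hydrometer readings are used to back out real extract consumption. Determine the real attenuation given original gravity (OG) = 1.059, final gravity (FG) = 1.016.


AA = (OG−FG)/(OG−1)·100;  RA = AA·0.8192
AA = (1.059 − 1.016)/(1.059 − 1)·100 = 72.8814
RA = 72.8814·0.8192

59.7044 %


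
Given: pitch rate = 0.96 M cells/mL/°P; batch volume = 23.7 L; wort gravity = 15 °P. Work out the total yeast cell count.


cells (billions) = rate · V_L · °P
cells = 0.96 · 23.7 · 15

341.2800 billion cells


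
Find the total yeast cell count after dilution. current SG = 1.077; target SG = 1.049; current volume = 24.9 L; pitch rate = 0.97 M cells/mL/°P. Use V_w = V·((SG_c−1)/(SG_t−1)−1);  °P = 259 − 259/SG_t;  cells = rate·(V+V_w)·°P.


V_w = 24.9·((1.077−1)/(1.049−1)−1) = 14.2286
V_final = 24.9 + 14.2286 = 39.1286
°P = 259 − 259/1.049 = 12.0982
cells = 0.97·39.1286·12.0982

459.1833 billion cells


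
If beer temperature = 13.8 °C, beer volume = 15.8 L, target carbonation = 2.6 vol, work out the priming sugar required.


residual = 14.695·(0.01821 + 0.09011·e^(−0.04·T));  sugar = (target − residual)·4.0·V
residual = 14.695·(0.01821 + 0.09011·e^(−0.04·13.8)) = 1.0300
sugar = (2.6 − 1.0300)·4.0·15.8

99.2210 g


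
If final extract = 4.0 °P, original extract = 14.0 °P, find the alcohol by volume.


SG = 259/(259 − P);  ABV = (OG − FG)·131.25
OG = 259/(259 − 14.0) = 1.0571
FG = 259/(259 − 4.0) = 1.0157
ABV = (1.0571 − 1.0157)·131.25

5.4412 % ABV


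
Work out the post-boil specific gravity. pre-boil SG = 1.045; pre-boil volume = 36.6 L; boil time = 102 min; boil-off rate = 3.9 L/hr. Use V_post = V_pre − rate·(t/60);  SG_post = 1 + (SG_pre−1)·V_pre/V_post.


V_post = 36.6 − 3.9·(102/60) = 29.9700
SG_post = 1 + (1.045 − 1)·36.6/29.9700

1.0550


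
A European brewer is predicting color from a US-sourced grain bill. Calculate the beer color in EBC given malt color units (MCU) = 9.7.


SRM = 1.4922·MCU^0.6859;  EBC = SRM·1.97
SRM = 1.4922·9.7^0.6859 = 7.0901
EBC = 7.0901·1.97

13.9675 EBC


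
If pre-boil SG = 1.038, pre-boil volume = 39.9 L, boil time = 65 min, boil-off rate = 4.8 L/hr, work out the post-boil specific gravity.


V_post = V_pre − rate·(t/60);  SG_post = 1 + (SG_pre−1)·V_pre/V_post
V_post = 39.9 − 4.8·(65/60) = 34.7000
SG_post = 1 + (1.038 − 1)·39.9/34.7000

1.0437


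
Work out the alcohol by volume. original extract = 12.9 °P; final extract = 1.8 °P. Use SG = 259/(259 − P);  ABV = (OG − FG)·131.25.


OG = 259/(259 − 12.9) = 1.0524
FG = 259/(259 − 1.8) = 1.0070
ABV = (1.0524 − 1.0070)·131.25

5.9613 % ABV


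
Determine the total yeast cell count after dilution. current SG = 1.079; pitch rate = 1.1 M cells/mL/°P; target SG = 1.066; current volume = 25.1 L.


V_w = V·((SG_c−1)/(SG_t−1)−1);  °P = 259 − 259/SG_t;  cells = rate·(V+V_w)·°P
V_w = 25.1·((1.079−1)/(1.066−1)−1) = 4.9439
V_final = 25.1 + 4.9439 = 30.0439
°P = 259 − 259/1.066 = 16.0356
cells = 1.1·30.0439·16.0356

529.9514 billion cells


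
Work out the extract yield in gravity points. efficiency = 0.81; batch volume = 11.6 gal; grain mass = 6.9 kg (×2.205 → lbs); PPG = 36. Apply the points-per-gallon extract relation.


points = lbs × PPG × eff / vol
lbs = 6.9 × 2.205 = 15.2145
points = 15.2145 × 36 × 0.81 / 11.6

38.2461 points


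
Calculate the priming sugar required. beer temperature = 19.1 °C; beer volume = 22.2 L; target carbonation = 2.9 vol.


residual = 14.695·(0.01821 + 0.09011·e^(−0.04·T));  sugar = (target − residual)·4.0·V
residual = 14.695·(0.01821 + 0.09011·e^(−0.04·19.1)) = 0.8844
sugar = (2.9 − 0.8844)·4.0·22.2

178.9860 g


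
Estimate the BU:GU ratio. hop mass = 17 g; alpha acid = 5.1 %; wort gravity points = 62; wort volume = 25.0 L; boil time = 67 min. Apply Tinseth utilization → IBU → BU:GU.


U = 1.65·0.000125^(GP/1000)·(1−e^(−0.04t))/4.15;  IBU = (α/100)·m·U·1000/V;  BU:GU = IBU/GP
U = 1.65·0.000125^(62/1000)·(1−e^(−0.04·67))/4.15 = 0.2121
IBU = (5.1/100)·17·0.2121·1000/25.0 = 7.3566
BU:GU = 7.3566/62

0.1187


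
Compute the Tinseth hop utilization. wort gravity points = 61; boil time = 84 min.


U = 1.65·0.000125^(GP/1000) · (1 − e^(−0.04·t))/4.15
bigness = 1.65·0.000125^(61/1000) = 0.9537
boil_factor = (1 − e^(−0.04·84))/4.15 = 0.2326
U = 0.9537 · 0.2326

0.2218


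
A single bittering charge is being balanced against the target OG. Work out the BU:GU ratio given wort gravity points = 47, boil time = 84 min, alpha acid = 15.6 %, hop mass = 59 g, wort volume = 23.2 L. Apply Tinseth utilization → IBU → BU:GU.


U = 1.65·0.000125^(GP/1000)·(1−e^(−0.04t))/4.15;  IBU = (α/100)·m·U·1000/V;  BU:GU = IBU/GP
U = 1.65·0.000125^(47/1000)·(1−e^(−0.04·84))/4.15 = 0.2516
IBU = (15.6/100)·59·0.2516·1000/23.2 = 99.7989
BU:GU = 99.7989/47

2.1234


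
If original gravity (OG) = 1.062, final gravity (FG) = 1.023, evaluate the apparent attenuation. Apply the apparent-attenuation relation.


AA = (OG − FG)/(OG − 1) · 100
AA = (1.062 − 1.023)/(1.062 − 1) · 100

62.9032 %


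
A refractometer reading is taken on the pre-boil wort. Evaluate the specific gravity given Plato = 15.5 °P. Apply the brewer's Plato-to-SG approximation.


SG = 259/(259 − P)
SG = 259/(259 − 15.5)

1.0637


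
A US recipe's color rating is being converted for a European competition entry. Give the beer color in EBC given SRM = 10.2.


EBC = SRM · 1.97
EBC = 10.2 · 1.97

20.0940 EBC


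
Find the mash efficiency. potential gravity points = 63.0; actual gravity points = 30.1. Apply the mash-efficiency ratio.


efficiency = actual / potential × 100
efficiency = 30.1 / 63.0 × 100

47.7778 %


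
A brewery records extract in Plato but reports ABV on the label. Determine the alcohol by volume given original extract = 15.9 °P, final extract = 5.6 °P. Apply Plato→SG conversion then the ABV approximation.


SG = 259/(259 − P);  ABV = (OG − FG)·131.25
OG = 259/(259 − 15.9) = 1.0654
FG = 259/(259 − 5.6) = 1.0221
ABV = (1.0654 − 1.0221)·131.25

5.6839 % ABV


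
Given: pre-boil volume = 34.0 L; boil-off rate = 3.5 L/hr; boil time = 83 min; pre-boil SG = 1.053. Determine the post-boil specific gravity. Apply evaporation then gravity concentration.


V_post = V_pre − rate·(t/60);  SG_post = 1 + (SG_pre−1)·V_pre/V_post
V_post = 34.0 − 3.5·(83/60) = 29.1583
SG_post = 1 + (1.053 − 1)·34.0/29.1583

1.0618


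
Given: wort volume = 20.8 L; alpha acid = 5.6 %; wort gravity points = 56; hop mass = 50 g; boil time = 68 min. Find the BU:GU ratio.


U = 1.65·0.000125^(GP/1000)·(1−e^(−0.04t))/4.15;  IBU = (α/100)·m·U·1000/V;  BU:GU = IBU/GP
U = 1.65·0.000125^(56/1000)·(1−e^(−0.04·68))/4.15 = 0.2245
IBU = (5.6/100)·50·0.2245·1000/20.8 = 30.2247
BU:GU = 30.2247/56

0.5397


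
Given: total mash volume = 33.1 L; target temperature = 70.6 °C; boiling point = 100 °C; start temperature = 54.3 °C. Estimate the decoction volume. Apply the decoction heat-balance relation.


V_dec = V_total·(T_target − T_start)/(T_boil − T_start)
V_dec = 33.1·(70.6 − 54.3)/(100 − 54.3)

11.8059 L


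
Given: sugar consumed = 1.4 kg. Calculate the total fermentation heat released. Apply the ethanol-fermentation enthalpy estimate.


Q = m_sugar · 590 kJ/kg
Q = 1.4 · 590

826.0000 kJ


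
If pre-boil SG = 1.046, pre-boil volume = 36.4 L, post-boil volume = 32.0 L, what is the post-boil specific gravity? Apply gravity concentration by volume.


SG_post = 1 + (SG_pre − 1)·V_pre/V_post
pts_pre = (1.046 − 1)·1000 = 46.0000
pts_post = 46.0000·36.4/32.0 = 52.3250
SG_post = 1 + 52.3250/1000

1.0523


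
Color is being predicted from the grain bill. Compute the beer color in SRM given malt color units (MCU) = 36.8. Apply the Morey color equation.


SRM = 1.4922 · MCU^0.6859
SRM = 1.4922 · 36.8^0.6859

17.6947 SRM


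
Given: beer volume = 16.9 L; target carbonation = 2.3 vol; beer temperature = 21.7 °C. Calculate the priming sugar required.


residual = 14.695·(0.01821 + 0.09011·e^(−0.04·T));  sugar = (target − residual)·4.0·V
residual = 14.695·(0.01821 + 0.09011·e^(−0.04·21.7)) = 0.8235
sugar = (2.3 − 0.8235)·4.0·16.9

99.8136 g


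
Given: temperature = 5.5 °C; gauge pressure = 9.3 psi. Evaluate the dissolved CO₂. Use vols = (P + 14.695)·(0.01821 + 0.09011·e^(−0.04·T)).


vols = (9.3 + 14.695)·(0.01821 + 0.09011·e^(−0.04·5.5))

2.1721 volumes


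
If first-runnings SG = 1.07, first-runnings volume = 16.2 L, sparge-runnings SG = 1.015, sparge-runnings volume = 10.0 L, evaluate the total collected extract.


total = Σ (SG_i − 1)·1000·V_i
first = (1.07 − 1)·1000·16.2 = 1134.0000
sparge = (1.015 − 1)·1000·10.0 = 150.0000
total = 1134.0000 + 150.0000

1284.0000 gravity·L


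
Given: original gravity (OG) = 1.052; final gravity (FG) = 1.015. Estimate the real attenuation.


AA = (OG−FG)/(OG−1)·100;  RA = AA·0.8192
AA = (1.052 − 1.015)/(1.052 − 1)·100 = 71.1538
RA = 71.1538·0.8192

58.2892 %


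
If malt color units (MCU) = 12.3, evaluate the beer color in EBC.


SRM = 1.4922·MCU^0.6859;  EBC = SRM·1.97
SRM = 1.4922·12.3^0.6859 = 8.3444
EBC = 8.3444·1.97

16.4384 EBC


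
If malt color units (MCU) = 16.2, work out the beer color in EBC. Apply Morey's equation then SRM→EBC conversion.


SRM = 1.4922·MCU^0.6859;  EBC = SRM·1.97
SRM = 1.4922·16.2^0.6859 = 10.0794
EBC = 10.0794·1.97

19.8564 EBC


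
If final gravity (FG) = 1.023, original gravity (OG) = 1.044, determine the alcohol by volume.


ABV = (OG − FG) · 131.25
ABV = (1.044 − 1.023) · 131.25

2.7563 % ABV


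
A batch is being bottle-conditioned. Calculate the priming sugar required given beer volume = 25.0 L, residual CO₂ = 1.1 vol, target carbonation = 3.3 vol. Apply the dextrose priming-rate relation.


sugar = (target − residual)·4.0·V
sugar = (3.3 − 1.1)·4.0·25.0

220.0000 g


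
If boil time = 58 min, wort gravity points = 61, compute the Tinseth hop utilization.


U = 1.65·0.000125^(GP/1000) · (1 − e^(−0.04·t))/4.15
bigness = 1.65·0.000125^(61/1000) = 0.9537
boil_factor = (1 − e^(−0.04·58))/4.15 = 0.2173
U = 0.9537 · 0.2173

0.2072


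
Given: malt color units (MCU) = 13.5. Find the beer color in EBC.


SRM = 1.4922·MCU^0.6859;  EBC = SRM·1.97
SRM = 1.4922·13.5^0.6859 = 8.8945
EBC = 8.8945·1.97

17.5222 EBC


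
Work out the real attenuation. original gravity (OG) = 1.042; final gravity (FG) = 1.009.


AA = (OG−FG)/(OG−1)·100;  RA = AA·0.8192
AA = (1.042 − 1.009)/(1.042 − 1)·100 = 78.5714
RA = 78.5714·0.8192

64.3657 %


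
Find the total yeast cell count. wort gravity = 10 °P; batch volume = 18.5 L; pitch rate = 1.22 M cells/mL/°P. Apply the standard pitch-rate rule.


cells (billions) = rate · V_L · °P
cells = 1.22 · 18.5 · 10

225.7000 billion cells


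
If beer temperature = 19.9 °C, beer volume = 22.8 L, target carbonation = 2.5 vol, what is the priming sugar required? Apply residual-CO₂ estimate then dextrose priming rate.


residual = 14.695·(0.01821 + 0.09011·e^(−0.04·T));  sugar = (target − residual)·4.0·V
residual = 14.695·(0.01821 + 0.09011·e^(−0.04·19.9)) = 0.8650
sugar = (2.5 − 0.8650)·4.0·22.8

149.1150 g


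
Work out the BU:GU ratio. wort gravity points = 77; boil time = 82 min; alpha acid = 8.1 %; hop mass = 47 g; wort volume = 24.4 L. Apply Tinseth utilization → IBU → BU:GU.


U = 1.65·0.000125^(GP/1000)·(1−e^(−0.04t))/4.15;  IBU = (α/100)·m·U·1000/V;  BU:GU = IBU/GP
U = 1.65·0.000125^(77/1000)·(1−e^(−0.04·82))/4.15 = 0.1915
IBU = (8.1/100)·47·0.1915·1000/24.4 = 29.8837
BU:GU = 29.8837/77

0.3881


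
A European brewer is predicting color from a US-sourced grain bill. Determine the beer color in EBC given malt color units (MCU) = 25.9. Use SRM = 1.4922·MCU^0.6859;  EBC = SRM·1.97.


SRM = 1.4922·25.9^0.6859 = 13.9062
EBC = 13.9062·1.97

27.3953 EBC


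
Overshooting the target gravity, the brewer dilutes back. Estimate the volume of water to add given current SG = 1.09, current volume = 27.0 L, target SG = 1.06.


V_water = V·((SG_curr − 1)/(SG_target − 1) − 1)
V_water = 27.0·((1.09 − 1)/(1.06 − 1) − 1)

13.5000 L


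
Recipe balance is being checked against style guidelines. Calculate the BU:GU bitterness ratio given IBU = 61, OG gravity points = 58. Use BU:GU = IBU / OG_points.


BU:GU = 61 / 58

1.0517


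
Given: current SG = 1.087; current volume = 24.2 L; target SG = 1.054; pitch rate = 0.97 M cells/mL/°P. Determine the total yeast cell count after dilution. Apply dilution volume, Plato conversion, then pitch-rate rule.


V_w = V·((SG_c−1)/(SG_t−1)−1);  °P = 259 − 259/SG_t;  cells = rate·(V+V_w)·°P
V_w = 24.2·((1.087−1)/(1.054−1)−1) = 14.7889
V_final = 24.2 + 14.7889 = 38.9889
°P = 259 − 259/1.054 = 13.2694
cells = 0.97·38.9889·13.2694

501.8403 billion cells


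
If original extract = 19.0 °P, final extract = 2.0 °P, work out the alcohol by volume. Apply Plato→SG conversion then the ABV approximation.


SG = 259/(259 − P);  ABV = (OG − FG)·131.25
OG = 259/(259 − 19.0) = 1.0792
FG = 259/(259 − 2.0) = 1.0078
ABV = (1.0792 − 1.0078)·131.25

9.3692 % ABV


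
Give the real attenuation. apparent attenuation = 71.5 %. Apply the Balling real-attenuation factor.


RA = AA · 0.8192
RA = 71.5 · 0.8192

58.5728 %


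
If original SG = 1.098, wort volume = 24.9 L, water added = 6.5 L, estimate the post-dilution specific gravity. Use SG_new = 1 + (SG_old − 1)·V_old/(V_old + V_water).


pts = (1.098 − 1)·1000·24.9/(24.9 + 6.5) = 77.7134
SG_new = 1 + 77.7134/1000

1.0777


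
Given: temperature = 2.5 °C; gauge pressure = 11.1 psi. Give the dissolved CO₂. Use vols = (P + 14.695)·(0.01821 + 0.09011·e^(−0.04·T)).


vols = (11.1 + 14.695)·(0.01821 + 0.09011·e^(−0.04·2.5))

2.5729 volumes


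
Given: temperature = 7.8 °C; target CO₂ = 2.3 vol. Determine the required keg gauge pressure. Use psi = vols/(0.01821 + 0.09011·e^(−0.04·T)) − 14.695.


psi = 2.3/(0.01821 + 0.09011·e^(−0.04·7.8)) − 14.695

12.6310 psi


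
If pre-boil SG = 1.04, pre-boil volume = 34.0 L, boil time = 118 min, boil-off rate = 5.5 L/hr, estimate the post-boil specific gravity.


V_post = V_pre − rate·(t/60);  SG_post = 1 + (SG_pre−1)·V_pre/V_post
V_post = 34.0 − 5.5·(118/60) = 23.1833
SG_post = 1 + (1.04 − 1)·34.0/23.1833

1.0587


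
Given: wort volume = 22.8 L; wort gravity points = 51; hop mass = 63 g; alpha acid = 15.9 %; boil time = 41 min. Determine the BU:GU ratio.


U = 1.65·0.000125^(GP/1000)·(1−e^(−0.04t))/4.15;  IBU = (α/100)·m·U·1000/V;  BU:GU = IBU/GP
U = 1.65·0.000125^(51/1000)·(1−e^(−0.04·41))/4.15 = 0.2026
IBU = (15.9/100)·63·0.2026·1000/22.8 = 89.0281
BU:GU = 89.0281/51

1.7456


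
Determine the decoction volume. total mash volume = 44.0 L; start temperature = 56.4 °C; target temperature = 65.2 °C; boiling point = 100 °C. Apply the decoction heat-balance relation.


V_dec = V_total·(T_target − T_start)/(T_boil − T_start)
V_dec = 44.0·(65.2 − 56.4)/(100 − 56.4)

8.8807 L


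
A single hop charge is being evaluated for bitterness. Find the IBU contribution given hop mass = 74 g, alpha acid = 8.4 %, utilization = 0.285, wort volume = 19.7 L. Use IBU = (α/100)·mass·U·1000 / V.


IBU = (8.4/100)·74·0.285·1000 / 19.7

89.9269 IBU


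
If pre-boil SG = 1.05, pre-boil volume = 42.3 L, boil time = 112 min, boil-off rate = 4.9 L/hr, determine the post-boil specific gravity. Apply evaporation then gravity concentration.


V_post = V_pre − rate·(t/60);  SG_post = 1 + (SG_pre−1)·V_pre/V_post
V_post = 42.3 − 4.9·(112/60) = 33.1533
SG_post = 1 + (1.05 − 1)·42.3/33.1533

1.0638


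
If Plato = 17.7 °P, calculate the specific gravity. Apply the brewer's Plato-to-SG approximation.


SG = 259/(259 − P)
SG = 259/(259 − 17.7)

1.0734


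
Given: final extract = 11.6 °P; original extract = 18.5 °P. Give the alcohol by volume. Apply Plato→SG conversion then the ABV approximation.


SG = 259/(259 − P);  ABV = (OG − FG)·131.25
OG = 259/(259 − 18.5) = 1.0769
FG = 259/(259 − 11.6) = 1.0469
ABV = (1.0769 − 1.0469)·131.25

3.9422 % ABV


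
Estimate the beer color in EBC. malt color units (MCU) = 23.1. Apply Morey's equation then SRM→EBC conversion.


SRM = 1.4922·MCU^0.6859;  EBC = SRM·1.97
SRM = 1.4922·23.1^0.6859 = 12.8567
EBC = 12.8567·1.97

25.3276 EBC


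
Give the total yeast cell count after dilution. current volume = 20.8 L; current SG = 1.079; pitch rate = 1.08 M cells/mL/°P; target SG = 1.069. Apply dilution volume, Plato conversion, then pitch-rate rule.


V_w = V·((SG_c−1)/(SG_t−1)−1);  °P = 259 − 259/SG_t;  cells = rate·(V+V_w)·°P
V_w = 20.8·((1.079−1)/(1.069−1)−1) = 3.0145
V_final = 20.8 + 3.0145 = 23.8145
°P = 259 − 259/1.069 = 16.7175
cells = 1.08·23.8145·16.7175

429.9681 billion cells


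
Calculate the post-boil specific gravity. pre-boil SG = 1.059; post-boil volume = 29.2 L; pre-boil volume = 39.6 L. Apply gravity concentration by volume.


SG_post = 1 + (SG_pre − 1)·V_pre/V_post
pts_pre = (1.059 − 1)·1000 = 59.0000
pts_post = 59.0000·39.6/29.2 = 80.0137
SG_post = 1 + 80.0137/1000

1.0800


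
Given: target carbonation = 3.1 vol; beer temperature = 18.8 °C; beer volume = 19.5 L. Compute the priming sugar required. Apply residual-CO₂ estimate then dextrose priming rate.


residual = 14.695·(0.01821 + 0.09011·e^(−0.04·T));  sugar = (target − residual)·4.0·V
residual = 14.695·(0.01821 + 0.09011·e^(−0.04·18.8)) = 0.8918
sugar = (3.1 − 0.8918)·4.0·19.5

172.2366 g


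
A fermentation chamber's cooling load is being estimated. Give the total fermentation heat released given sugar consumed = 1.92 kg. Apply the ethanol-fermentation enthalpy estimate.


Q = m_sugar · 590 kJ/kg
Q = 1.92 · 590

1132.8000 kJ


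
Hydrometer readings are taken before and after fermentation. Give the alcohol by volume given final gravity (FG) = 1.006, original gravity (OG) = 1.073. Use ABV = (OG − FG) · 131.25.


ABV = (1.073 − 1.006) · 131.25

8.7937 % ABV


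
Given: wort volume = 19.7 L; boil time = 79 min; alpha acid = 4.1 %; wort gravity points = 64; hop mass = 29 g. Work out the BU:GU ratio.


U = 1.65·0.000125^(GP/1000)·(1−e^(−0.04t))/4.15;  IBU = (α/100)·m·U·1000/V;  BU:GU = IBU/GP
U = 1.65·0.000125^(64/1000)·(1−e^(−0.04·79))/4.15 = 0.2142
IBU = (4.1/100)·29·0.2142·1000/19.7 = 12.9278
BU:GU = 12.9278/64

0.2020


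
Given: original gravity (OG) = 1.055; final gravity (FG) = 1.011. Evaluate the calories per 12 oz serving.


ABW = (OG−FG)·131.25·0.79/FG;  °P = 259 − 259/SG (for OG→OE and FG→AE);  RE = 0.1808·OE + 0.8192·AE;  Cal = (6.9·ABW + 4·(RE−0.1))·FG·3.55
ABW = (1.055 − 1.011)·131.25·0.79/1.011 = 4.5126
OE = 259 − 259/1.055 = 13.5024 °P
AE = 259 − 259/1.011 = 2.8180 °P
RE = 0.1808·13.5024 + 0.8192·2.8180 = 4.7497 °P
Cal = (6.9·4.5126 + 4·(4.7497−0.1))·1.011·3.55

178.5048 kcal


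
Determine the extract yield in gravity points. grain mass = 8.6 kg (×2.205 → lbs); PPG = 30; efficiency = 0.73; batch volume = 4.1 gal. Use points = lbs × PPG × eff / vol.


lbs = 8.6 × 2.205 = 18.9630
points = 18.9630 × 30 × 0.73 / 4.1

101.2902 points


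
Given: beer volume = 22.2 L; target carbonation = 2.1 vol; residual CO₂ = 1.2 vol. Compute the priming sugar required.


sugar = (target − residual)·4.0·V
sugar = (2.1 − 1.2)·4.0·22.2

79.9200 g


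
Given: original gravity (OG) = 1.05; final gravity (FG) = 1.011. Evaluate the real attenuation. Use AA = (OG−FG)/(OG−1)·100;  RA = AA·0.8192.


AA = (1.05 − 1.011)/(1.05 − 1)·100 = 78.0000
RA = 78.0000·0.8192

63.8976 %


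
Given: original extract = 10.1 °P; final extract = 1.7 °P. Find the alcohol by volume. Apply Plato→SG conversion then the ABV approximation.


SG = 259/(259 − P);  ABV = (OG − FG)·131.25
OG = 259/(259 − 10.1) = 1.0406
FG = 259/(259 − 1.7) = 1.0066
ABV = (1.0406 − 1.0066)·131.25

4.4588 % ABV


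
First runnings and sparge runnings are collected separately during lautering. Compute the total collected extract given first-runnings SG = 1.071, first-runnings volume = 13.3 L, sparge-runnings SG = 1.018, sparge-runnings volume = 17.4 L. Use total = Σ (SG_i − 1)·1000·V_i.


first = (1.071 − 1)·1000·13.3 = 944.3000
sparge = (1.018 − 1)·1000·17.4 = 313.2000
total = 944.3000 + 313.2000

1257.5000 gravity·L


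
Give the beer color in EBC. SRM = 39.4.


EBC = SRM · 1.97
EBC = 39.4 · 1.97

77.6180 EBC


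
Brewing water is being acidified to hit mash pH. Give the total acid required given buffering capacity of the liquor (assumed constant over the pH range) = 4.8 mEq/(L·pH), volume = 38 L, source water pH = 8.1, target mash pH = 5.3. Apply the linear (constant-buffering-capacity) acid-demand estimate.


acid = buffering capacity · (pH_source − pH_target) · V
acid = 4.8 · (8.1 − 5.3) · 38

510.7200 mEq


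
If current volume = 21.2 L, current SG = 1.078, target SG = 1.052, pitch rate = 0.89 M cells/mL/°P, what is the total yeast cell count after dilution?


V_w = V·((SG_c−1)/(SG_t−1)−1);  °P = 259 − 259/SG_t;  cells = rate·(V+V_w)·°P
V_w = 21.2·((1.078−1)/(1.052−1)−1) = 10.6000
V_final = 21.2 + 10.6000 = 31.8000
°P = 259 − 259/1.052 = 12.8023
cells = 0.89·31.8000·12.8023

362.3302 billion cells


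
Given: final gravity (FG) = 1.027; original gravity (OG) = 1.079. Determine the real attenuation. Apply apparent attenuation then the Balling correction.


AA = (OG−FG)/(OG−1)·100;  RA = AA·0.8192
AA = (1.079 − 1.027)/(1.079 − 1)·100 = 65.8228
RA = 65.8228·0.8192

53.9220 %


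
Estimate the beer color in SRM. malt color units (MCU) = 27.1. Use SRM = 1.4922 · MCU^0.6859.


SRM = 1.4922 · 27.1^0.6859

14.3450 SRM


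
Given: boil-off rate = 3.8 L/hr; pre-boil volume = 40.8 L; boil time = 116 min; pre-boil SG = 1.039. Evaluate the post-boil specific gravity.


V_post = V_pre − rate·(t/60);  SG_post = 1 + (SG_pre−1)·V_pre/V_post
V_post = 40.8 − 3.8·(116/60) = 33.4533
SG_post = 1 + (1.039 − 1)·40.8/33.4533

1.0476


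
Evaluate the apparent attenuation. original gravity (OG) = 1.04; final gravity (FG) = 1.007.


AA = (OG − FG)/(OG − 1) · 100
AA = (1.04 − 1.007)/(1.04 − 1) · 100

82.5000 %


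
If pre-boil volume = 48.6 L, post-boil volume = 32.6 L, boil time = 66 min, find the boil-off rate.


rate = (V_pre − V_post) / (t_min/60)
rate = (48.6 − 32.6) / (66/60)

14.5455 L/hr


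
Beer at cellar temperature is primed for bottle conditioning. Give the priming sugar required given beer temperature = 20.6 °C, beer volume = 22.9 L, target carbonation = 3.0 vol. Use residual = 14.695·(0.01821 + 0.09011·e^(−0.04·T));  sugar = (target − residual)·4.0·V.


residual = 14.695·(0.01821 + 0.09011·e^(−0.04·20.6)) = 0.8485
sugar = (3.0 − 0.8485)·4.0·22.9

197.0799 g


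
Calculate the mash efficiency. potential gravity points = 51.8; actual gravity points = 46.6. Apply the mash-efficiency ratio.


efficiency = actual / potential × 100
efficiency = 46.6 / 51.8 × 100

89.9614 %


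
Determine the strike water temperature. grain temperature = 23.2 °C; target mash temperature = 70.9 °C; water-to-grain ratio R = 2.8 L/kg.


T_strike = (0.41/R)·(T_mash − T_grain) + T_mash
T_strike = (0.41/2.8)·(70.9 − 23.2) + 70.9

77.8846 °C


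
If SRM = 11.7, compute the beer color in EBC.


EBC = SRM · 1.97
EBC = 11.7 · 1.97

23.0490 EBC


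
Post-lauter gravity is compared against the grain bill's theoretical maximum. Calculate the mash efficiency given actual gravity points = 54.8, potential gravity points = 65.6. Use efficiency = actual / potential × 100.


efficiency = 54.8 / 65.6 × 100

83.5366 %


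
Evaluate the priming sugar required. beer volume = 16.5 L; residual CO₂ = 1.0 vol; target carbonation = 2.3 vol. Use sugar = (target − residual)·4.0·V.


sugar = (2.3 − 1.0)·4.0·16.5

85.8000 g


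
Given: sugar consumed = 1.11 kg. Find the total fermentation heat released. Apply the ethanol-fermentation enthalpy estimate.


Q = m_sugar · 590 kJ/kg
Q = 1.11 · 590

654.9000 kJ


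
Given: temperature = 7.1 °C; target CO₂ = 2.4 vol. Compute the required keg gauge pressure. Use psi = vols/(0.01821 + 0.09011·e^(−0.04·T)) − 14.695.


psi = 2.4/(0.01821 + 0.09011·e^(−0.04·7.1)) − 14.695

13.1984 psi


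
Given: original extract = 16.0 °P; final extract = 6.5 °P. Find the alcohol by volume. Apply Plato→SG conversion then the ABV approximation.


SG = 259/(259 − P);  ABV = (OG − FG)·131.25
OG = 259/(259 − 16.0) = 1.0658
FG = 259/(259 − 6.5) = 1.0257
ABV = (1.0658 − 1.0257)·131.25

5.2633 % ABV


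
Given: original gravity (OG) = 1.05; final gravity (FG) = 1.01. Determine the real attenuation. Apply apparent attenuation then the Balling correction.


AA = (OG−FG)/(OG−1)·100;  RA = AA·0.8192
AA = (1.05 − 1.01)/(1.05 − 1)·100 = 80.0000
RA = 80.0000·0.8192

65.5360 %


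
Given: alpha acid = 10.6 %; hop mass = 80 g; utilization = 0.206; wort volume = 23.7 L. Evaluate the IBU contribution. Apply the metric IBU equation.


IBU = (α/100)·mass·U·1000 / V
IBU = (10.6/100)·80·0.206·1000 / 23.7

73.7080 IBU


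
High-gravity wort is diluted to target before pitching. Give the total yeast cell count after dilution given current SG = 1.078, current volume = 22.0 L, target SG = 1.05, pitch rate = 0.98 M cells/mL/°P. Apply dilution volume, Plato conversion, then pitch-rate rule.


V_w = V·((SG_c−1)/(SG_t−1)−1);  °P = 259 − 259/SG_t;  cells = rate·(V+V_w)·°P
V_w = 22.0·((1.078−1)/(1.05−1)−1) = 12.3200
V_final = 22.0 + 12.3200 = 34.3200
°P = 259 − 259/1.05 = 12.3333
cells = 0.98·34.3200·12.3333

414.8144 billion cells


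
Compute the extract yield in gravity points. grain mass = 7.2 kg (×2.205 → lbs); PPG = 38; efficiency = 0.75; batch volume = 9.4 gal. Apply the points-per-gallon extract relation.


points = lbs × PPG × eff / vol
lbs = 7.2 × 2.205 = 15.8760
points = 15.8760 × 38 × 0.75 / 9.4

48.1347 points


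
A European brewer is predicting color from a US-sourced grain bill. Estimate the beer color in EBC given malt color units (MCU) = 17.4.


SRM = 1.4922·MCU^0.6859;  EBC = SRM·1.97
SRM = 1.4922·17.4^0.6859 = 10.5857
EBC = 10.5857·1.97

20.8538 EBC


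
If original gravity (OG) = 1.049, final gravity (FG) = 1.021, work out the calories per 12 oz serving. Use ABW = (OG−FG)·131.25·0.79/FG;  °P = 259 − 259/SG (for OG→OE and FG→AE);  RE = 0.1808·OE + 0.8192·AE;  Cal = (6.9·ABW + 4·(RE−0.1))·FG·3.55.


ABW = (1.049 − 1.021)·131.25·0.79/1.021 = 2.8435
OE = 259 − 259/1.049 = 12.0982 °P
AE = 259 − 259/1.021 = 5.3271 °P
RE = 0.1808·12.0982 + 0.8192·5.3271 = 6.5513 °P
Cal = (6.9·2.8435 + 4·(6.5513−0.1))·1.021·3.55

164.6479 kcal


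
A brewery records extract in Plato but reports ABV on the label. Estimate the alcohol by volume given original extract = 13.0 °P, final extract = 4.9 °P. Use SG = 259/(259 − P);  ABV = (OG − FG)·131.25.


OG = 259/(259 − 13.0) = 1.0528
FG = 259/(259 − 4.9) = 1.0193
ABV = (1.0528 − 1.0193)·131.25

4.4050 % ABV


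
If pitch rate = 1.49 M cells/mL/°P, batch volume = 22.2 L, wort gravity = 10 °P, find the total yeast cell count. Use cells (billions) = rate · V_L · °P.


cells = 1.49 · 22.2 · 10

330.7800 billion cells


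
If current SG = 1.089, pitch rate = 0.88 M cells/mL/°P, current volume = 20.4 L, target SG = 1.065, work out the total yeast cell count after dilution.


V_w = V·((SG_c−1)/(SG_t−1)−1);  °P = 259 − 259/SG_t;  cells = rate·(V+V_w)·°P
V_w = 20.4·((1.089−1)/(1.065−1)−1) = 7.5323
V_final = 20.4 + 7.5323 = 27.9323
°P = 259 − 259/1.065 = 15.8075
cells = 0.88·27.9323·15.8075

388.5554 billion cells


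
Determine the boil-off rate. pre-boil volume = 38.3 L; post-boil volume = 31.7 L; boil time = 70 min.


rate = (V_pre − V_post) / (t_min/60)
rate = (38.3 − 31.7) / (70/60)

5.6571 L/hr


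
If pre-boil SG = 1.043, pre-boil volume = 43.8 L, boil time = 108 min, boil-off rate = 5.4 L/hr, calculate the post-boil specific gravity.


V_post = V_pre − rate·(t/60);  SG_post = 1 + (SG_pre−1)·V_pre/V_post
V_post = 43.8 − 5.4·(108/60) = 34.0800
SG_post = 1 + (1.043 − 1)·43.8/34.0800

1.0553


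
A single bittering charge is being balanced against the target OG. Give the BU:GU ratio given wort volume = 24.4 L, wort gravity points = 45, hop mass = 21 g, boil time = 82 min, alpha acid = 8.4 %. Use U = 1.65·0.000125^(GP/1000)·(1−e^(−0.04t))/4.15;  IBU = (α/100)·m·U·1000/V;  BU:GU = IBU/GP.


U = 1.65·0.000125^(45/1000)·(1−e^(−0.04·82))/4.15 = 0.2554
IBU = (8.4/100)·21·0.2554·1000/24.4 = 18.4607
BU:GU = 18.4607/45

0.4102


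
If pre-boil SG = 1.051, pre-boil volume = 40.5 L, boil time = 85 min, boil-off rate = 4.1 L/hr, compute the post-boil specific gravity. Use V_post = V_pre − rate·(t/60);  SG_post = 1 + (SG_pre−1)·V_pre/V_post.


V_post = 40.5 − 4.1·(85/60) = 34.6917
SG_post = 1 + (1.051 − 1)·40.5/34.6917

1.0595


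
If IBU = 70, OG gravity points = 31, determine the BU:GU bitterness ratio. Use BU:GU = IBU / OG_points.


BU:GU = 70 / 31

2.2581


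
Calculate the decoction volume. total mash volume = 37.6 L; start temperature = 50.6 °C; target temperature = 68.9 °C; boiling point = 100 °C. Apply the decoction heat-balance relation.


V_dec = V_total·(T_target − T_start)/(T_boil − T_start)
V_dec = 37.6·(68.9 − 50.6)/(100 − 50.6)

13.9287 L


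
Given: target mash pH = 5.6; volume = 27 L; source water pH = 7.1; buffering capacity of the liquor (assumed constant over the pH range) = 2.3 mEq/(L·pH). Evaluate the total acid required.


acid = buffering capacity · (pH_source − pH_target) · V
acid = 2.3 · (7.1 − 5.6) · 27

93.1500 mEq


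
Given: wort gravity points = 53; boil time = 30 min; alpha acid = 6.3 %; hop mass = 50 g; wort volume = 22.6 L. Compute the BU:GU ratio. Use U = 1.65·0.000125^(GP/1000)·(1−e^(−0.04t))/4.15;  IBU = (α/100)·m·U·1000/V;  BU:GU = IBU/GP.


U = 1.65·0.000125^(53/1000)·(1−e^(−0.04·30))/4.15 = 0.1726
IBU = (6.3/100)·50·0.1726·1000/22.6 = 24.0509
BU:GU = 24.0509/53

0.4538


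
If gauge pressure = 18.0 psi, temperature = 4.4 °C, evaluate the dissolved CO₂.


vols = (P + 14.695)·(0.01821 + 0.09011·e^(−0.04·T))
vols = (18.0 + 14.695)·(0.01821 + 0.09011·e^(−0.04·4.4))

3.0661 volumes


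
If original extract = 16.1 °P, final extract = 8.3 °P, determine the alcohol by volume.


SG = 259/(259 − P);  ABV = (OG − FG)·131.25
OG = 259/(259 − 16.1) = 1.0663
FG = 259/(259 − 8.3) = 1.0331
ABV = (1.0663 − 1.0331)·131.25

4.3542 % ABV


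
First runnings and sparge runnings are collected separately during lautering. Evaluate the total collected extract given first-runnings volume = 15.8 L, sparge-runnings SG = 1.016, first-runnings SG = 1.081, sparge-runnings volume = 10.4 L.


total = Σ (SG_i − 1)·1000·V_i
first = (1.081 − 1)·1000·15.8 = 1279.8000
sparge = (1.016 − 1)·1000·10.4 = 166.4000
total = 1279.8000 + 166.4000

1446.2000 gravity·L


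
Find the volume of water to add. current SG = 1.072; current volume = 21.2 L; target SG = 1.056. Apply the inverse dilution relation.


V_water = V·((SG_curr − 1)/(SG_target − 1) − 1)
V_water = 21.2·((1.072 − 1)/(1.056 − 1) − 1)

6.0571 L


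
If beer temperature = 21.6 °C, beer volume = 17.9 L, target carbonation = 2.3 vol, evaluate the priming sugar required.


residual = 14.695·(0.01821 + 0.09011·e^(−0.04·T));  sugar = (target − residual)·4.0·V
residual = 14.695·(0.01821 + 0.09011·e^(−0.04·21.6)) = 0.8257
sugar = (2.3 − 0.8257)·4.0·17.9

105.5602 g


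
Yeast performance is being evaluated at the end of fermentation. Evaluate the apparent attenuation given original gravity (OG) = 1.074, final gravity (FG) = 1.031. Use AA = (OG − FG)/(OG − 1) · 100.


AA = (1.074 − 1.031)/(1.074 − 1) · 100

58.1081 %


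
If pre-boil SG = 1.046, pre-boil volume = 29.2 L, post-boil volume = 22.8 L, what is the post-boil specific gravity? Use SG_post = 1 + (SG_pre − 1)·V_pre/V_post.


pts_pre = (1.046 − 1)·1000 = 46.0000
pts_post = 46.0000·29.2/22.8 = 58.9123
SG_post = 1 + 58.9123/1000

1.0589


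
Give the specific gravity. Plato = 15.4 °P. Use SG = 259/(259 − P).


SG = 259/(259 − 15.4)

1.0632


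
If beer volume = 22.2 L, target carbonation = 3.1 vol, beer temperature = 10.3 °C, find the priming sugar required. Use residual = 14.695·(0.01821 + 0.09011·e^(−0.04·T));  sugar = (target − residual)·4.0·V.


residual = 14.695·(0.01821 + 0.09011·e^(−0.04·10.3)) = 1.1446
sugar = (3.1 − 1.1446)·4.0·22.2

173.6374 g


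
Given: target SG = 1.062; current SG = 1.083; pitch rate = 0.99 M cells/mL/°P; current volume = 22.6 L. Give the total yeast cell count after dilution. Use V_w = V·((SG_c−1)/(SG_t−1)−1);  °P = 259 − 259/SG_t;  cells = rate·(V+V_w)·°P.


V_w = 22.6·((1.083−1)/(1.062−1)−1) = 7.6548
V_final = 22.6 + 7.6548 = 30.2548
°P = 259 − 259/1.062 = 15.1205
cells = 0.99·30.2548·15.1205

452.8944 billion cells


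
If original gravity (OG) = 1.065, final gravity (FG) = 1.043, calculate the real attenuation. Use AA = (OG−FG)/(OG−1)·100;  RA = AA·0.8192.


AA = (1.065 − 1.043)/(1.065 − 1)·100 = 33.8462
RA = 33.8462·0.8192

27.7268 %
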